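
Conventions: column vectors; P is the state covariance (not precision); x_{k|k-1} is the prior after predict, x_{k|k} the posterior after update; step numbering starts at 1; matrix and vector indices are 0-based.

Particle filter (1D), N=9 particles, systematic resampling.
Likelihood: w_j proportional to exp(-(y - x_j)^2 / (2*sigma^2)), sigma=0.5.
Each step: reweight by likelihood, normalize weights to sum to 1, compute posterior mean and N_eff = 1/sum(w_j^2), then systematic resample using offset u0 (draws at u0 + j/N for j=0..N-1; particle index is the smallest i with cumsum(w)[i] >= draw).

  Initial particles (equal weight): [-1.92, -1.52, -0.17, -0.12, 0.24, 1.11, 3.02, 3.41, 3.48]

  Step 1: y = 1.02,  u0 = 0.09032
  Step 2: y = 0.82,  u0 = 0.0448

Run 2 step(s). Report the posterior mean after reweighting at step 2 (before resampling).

step 1: w=[0.0000, 0.0000, 0.0417, 0.0526, 0.2095, 0.6960, 0.0002, 0.0000, 0.0000]  mean=0.8102  Neff=1.8768  idx=[3, 4, 5, 5, 5, 5, 5, 5, 5]
step 2: w=[0.0259, 0.0773, 0.1281, 0.1281, 0.1281, 0.1281, 0.1281, 0.1281, 0.1281]  mean=1.0109  Neff=8.2280  idx=[1, 2, 3, 4, 5, 5, 6, 7, 8]

post_mean = 1.0109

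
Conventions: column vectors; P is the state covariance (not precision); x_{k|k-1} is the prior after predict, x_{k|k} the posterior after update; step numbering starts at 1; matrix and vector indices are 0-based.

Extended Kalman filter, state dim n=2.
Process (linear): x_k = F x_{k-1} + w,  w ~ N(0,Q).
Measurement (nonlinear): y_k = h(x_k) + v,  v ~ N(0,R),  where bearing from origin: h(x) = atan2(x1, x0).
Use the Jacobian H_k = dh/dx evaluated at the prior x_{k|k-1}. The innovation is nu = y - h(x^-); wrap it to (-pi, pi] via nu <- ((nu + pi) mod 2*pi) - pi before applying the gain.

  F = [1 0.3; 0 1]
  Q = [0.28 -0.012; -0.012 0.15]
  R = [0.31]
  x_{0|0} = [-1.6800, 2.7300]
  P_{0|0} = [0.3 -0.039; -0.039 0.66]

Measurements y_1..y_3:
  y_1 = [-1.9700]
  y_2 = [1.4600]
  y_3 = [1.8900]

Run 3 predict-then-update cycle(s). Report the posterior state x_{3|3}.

step 1: x^-=[-0.8610, 2.7300]  P^-=[0.6160 0.1470; 0.1470 0.8100]  H_jac=[-0.3332 -0.1051]  S=[0.3976]  K=[-0.5550; -0.3372]  nu=[2.4369]  x^+=[-2.2135, 1.9082]  P^+=[0.4935 0.0726; 0.0726 0.7648]
step 2: x^-=[-1.6410, 1.9082]  P^-=[0.8859 0.2900; 0.2900 0.9148]  H_jac=[-0.3013 -0.2591]  S=[0.4971]  K=[-0.6881; -0.6526]  nu=[-0.8210]  x^+=[-1.0761, 2.4440]  P^+=[0.6506 0.0668; 0.0668 0.7031]
step 3: x^-=[-0.3429, 2.4440]  P^-=[1.0340 0.2658; 0.2658 0.8531]  H_jac=[-0.4013 -0.0563]  S=[0.4912]  K=[-0.8751; -0.3149]  nu=[0.1798]  x^+=[-0.5002, 2.3874]  P^+=[0.6578 0.1304; 0.1304 0.8044]

x_post = [-0.5002, 2.3874]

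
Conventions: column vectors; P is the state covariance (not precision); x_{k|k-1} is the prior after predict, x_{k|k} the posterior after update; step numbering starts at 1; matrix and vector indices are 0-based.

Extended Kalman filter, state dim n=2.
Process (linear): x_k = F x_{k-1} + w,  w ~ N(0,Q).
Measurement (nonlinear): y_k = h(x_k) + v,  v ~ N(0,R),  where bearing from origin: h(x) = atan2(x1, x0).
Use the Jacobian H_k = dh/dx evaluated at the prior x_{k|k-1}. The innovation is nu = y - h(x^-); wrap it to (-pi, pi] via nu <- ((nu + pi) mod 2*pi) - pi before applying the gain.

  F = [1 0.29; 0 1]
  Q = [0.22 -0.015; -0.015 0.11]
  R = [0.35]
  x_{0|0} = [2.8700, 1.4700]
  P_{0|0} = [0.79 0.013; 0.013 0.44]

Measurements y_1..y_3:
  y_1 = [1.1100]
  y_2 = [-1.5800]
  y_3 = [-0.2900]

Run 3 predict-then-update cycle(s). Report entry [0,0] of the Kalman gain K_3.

step 1: x^-=[3.2963, 1.4700]  P^-=[1.0545 0.1256; 0.1256 0.5500]  H_jac=[-0.1128 0.2530]  S=[0.3915]  K=[-0.2228; 0.3193]  nu=[0.6905]  x^+=[3.1425, 1.6905]  P^+=[1.0351 0.1535; 0.1535 0.5101]
step 2: x^-=[3.6327, 1.6905]  P^-=[1.3870 0.2864; 0.2864 0.6201]  H_jac=[-0.1053 0.2263]  S=[0.3835]  K=[-0.2119; 0.2873]  nu=[-2.0155]  x^+=[4.0597, 1.1115]  P^+=[1.3698 0.3097; 0.3097 0.5884]
step 3: x^-=[4.3821, 1.1115]  P^-=[1.8189 0.4654; 0.4654 0.6984]  H_jac=[-0.0544 0.2144]  S=[0.3766]  K=[0.0023; 0.3304]  nu=[-0.5384]  x^+=[4.3809, 0.9336]  P^+=[1.8189 0.4651; 0.4651 0.6573]

K[0,0] = 0.0023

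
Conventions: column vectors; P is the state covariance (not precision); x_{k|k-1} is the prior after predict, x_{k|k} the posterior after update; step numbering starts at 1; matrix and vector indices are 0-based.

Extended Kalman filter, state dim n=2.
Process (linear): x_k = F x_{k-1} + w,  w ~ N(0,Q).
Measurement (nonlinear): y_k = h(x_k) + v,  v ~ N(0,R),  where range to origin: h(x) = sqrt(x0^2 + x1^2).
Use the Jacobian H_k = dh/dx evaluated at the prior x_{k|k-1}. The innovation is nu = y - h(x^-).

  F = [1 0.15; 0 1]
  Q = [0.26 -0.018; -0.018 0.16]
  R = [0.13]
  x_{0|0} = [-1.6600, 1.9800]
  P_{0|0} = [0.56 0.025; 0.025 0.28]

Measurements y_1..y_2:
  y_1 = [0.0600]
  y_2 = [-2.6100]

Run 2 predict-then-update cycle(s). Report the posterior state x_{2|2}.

step 1: x^-=[-1.3630, 1.9800]  P^-=[0.8338 0.0490; 0.0490 0.4400]  H_jac=[-0.5670 0.8237]  S=[0.6508]  K=[-0.6644; 0.5142]  nu=[-2.3438]  x^+=[0.1942, 0.7749]  P^+=[0.5465 0.2713; 0.2713 0.2679]
step 2: x^-=[0.3105, 0.7749]  P^-=[0.8939 0.2935; 0.2935 0.4279]  H_jac=[0.3719 0.9283]  S=[0.8251]  K=[0.7332; 0.6138]  nu=[-3.4448]  x^+=[-2.2152, -1.3394]  P^+=[0.4504 -0.0778; -0.0778 0.1171]

x_post = [-2.2152, -1.3394]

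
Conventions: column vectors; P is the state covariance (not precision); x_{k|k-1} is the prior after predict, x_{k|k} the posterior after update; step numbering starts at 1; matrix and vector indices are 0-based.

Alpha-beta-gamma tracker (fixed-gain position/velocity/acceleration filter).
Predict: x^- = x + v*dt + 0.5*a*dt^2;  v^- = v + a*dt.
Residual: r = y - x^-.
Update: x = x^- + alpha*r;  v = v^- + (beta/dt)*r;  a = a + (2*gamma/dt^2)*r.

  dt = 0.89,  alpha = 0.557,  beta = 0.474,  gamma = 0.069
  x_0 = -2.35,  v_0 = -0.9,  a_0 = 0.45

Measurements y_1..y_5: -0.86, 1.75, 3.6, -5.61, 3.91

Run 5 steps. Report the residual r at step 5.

step 1: x_pred=-2.9728  r=2.1128  x^+=-1.7960  v^+=0.6257  a^+=0.8181
step 2: x_pred=-0.9151  r=2.6651  x^+=0.5694  v^+=2.7732  a^+=1.2824
step 3: x_pred=3.5454  r=0.0546  x^+=3.5758  v^+=3.9436  a^+=1.2919
step 4: x_pred=7.5973  r=-13.2073  x^+=0.2408  v^+=-1.9406  a^+=-1.0091
step 5: x_pred=-1.8859  r=5.7959  x^+=1.3424  v^+=0.2482  a^+=0.0007

resid = 5.7959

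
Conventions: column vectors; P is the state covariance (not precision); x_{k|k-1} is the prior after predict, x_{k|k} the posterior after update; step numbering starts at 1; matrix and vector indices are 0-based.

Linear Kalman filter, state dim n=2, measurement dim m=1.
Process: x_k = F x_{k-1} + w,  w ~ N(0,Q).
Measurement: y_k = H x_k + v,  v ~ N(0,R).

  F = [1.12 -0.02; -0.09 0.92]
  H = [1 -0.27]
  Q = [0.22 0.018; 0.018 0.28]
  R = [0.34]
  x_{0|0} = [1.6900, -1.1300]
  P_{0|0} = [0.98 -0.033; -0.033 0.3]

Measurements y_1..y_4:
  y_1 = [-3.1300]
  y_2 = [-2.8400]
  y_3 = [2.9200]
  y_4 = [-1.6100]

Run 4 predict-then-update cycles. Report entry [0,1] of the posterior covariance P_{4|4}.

P_post[0,1] = 0.2180

step 1: x^-=[1.9154, -1.1917]  P^-=[1.4509 -0.1204; -0.1204 0.5473]  S=[1.8958]  K=[0.7825; -0.1414]  nu=[-5.3672]  x^+=[-2.2842, -0.4326]  P^+=[0.2902 0.0894; 0.0894 0.5094]
step 2: x^-=[-2.5497, -0.1924]  P^-=[0.5802 0.0717; 0.0717 0.6987]  S=[0.9324]  K=[0.6015; -0.1254]  nu=[-0.3423]  x^+=[-2.7556, -0.1495]  P^+=[0.2429 0.1420; 0.1420 0.6840]
step 3: x^-=[-3.0832, 0.1105]  P^-=[0.5186 0.1276; 0.1276 0.8374]  S=[0.8507]  K=[0.5691; -0.1158]  nu=[6.0331]  x^+=[0.3500, -0.5884]  P^+=[0.2431 0.1836; 0.1836 0.8260]
step 4: x^-=[0.4037, -0.5728]  P^-=[0.5170 0.1678; 0.1678 0.9507]  S=[0.8357]  K=[0.5644; -0.1063]  nu=[-2.1684]  x^+=[-0.8202, -0.3423]  P^+=[0.2508 0.2180; 0.2180 0.9412]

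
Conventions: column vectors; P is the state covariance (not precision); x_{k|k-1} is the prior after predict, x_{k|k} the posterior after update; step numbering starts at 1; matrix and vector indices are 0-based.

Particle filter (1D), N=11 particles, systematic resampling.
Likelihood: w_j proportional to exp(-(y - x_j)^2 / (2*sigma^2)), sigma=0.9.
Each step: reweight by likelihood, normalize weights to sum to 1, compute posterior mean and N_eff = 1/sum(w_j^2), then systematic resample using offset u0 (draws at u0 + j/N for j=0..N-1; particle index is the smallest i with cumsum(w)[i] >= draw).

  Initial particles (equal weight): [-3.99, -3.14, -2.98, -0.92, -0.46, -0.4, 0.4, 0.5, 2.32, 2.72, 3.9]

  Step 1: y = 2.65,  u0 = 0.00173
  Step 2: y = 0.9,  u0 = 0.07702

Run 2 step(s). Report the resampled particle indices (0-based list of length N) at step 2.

step 1: w=[0.0000, 0.0000, 0.0000, 0.0002, 0.0011, 0.0013, 0.0181, 0.0238, 0.3862, 0.4118, 0.1575]  mean=2.6483  Neff=2.9031  idx=[5, 8, 8, 8, 8, 9, 9, 9, 9, 9, 10]
step 2: w=[0.1635, 0.1336, 0.1336, 0.1336, 0.1336, 0.0600, 0.0600, 0.0600, 0.0600, 0.0600, 0.0018]  mean=1.9983  Neff=8.6075  idx=[0, 1, 1, 2, 3, 3, 4, 5, 6, 8, 9]

resampled_idx = [0, 1, 1, 2, 3, 3, 4, 5, 6, 8, 9]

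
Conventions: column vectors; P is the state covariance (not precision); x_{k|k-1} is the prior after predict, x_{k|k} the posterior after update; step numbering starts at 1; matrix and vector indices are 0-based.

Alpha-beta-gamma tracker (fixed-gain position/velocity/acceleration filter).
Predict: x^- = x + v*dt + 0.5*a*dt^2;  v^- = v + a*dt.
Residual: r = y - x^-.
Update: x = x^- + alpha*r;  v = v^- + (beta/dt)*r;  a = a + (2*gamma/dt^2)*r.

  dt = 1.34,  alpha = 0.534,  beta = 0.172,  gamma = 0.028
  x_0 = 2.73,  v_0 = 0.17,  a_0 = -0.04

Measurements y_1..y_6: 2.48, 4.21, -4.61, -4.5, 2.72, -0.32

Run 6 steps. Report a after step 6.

step 1: x_pred=2.9219  r=-0.4419  x^+=2.6859  v^+=0.0597  a^+=-0.0538
step 2: x_pred=2.7176  r=1.4924  x^+=3.5145  v^+=0.1792  a^+=-0.0072
step 3: x_pred=3.7481  r=-8.3581  x^+=-0.7151  v^+=-0.9034  a^+=-0.2679
step 4: x_pred=-2.1661  r=-2.3339  x^+=-3.4124  v^+=-1.5619  a^+=-0.3407
step 5: x_pred=-5.8113  r=8.5313  x^+=-1.2556  v^+=-0.9234  a^+=-0.0746
step 6: x_pred=-2.5599  r=2.2399  x^+=-1.3638  v^+=-0.7359  a^+=-0.0048

a_post = -0.0048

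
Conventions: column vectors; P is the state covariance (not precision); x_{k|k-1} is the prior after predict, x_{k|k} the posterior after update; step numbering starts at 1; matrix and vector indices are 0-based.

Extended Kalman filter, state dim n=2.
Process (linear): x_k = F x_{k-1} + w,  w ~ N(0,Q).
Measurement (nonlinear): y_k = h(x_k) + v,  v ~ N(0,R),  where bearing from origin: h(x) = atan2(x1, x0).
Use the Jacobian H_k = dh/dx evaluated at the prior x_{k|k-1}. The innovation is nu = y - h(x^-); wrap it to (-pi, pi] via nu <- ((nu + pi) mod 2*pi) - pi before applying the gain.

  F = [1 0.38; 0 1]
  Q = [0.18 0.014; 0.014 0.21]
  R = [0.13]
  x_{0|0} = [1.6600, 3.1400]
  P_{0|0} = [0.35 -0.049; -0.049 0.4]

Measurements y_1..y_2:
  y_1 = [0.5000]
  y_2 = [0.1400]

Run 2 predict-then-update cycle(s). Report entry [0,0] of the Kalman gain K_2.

step 1: x^-=[2.8532, 3.1400]  P^-=[0.5505 0.1170; 0.1170 0.6100]  H_jac=[-0.1744 0.1585]  S=[0.1556]  K=[-0.4980; 0.4902]  nu=[-0.3332]  x^+=[3.0191, 2.9767]  P^+=[0.5119 0.1550; 0.1550 0.5726]
step 2: x^-=[4.1503, 2.9767]  P^-=[0.8924 0.3866; 0.3866 0.7826]  H_jac=[-0.1141 0.1591]  S=[0.1474]  K=[-0.2736; 0.5455]  nu=[-0.4822]  x^+=[4.2822, 2.7136]  P^+=[0.8814 0.4086; 0.4086 0.7387]

K[0,0] = -0.2736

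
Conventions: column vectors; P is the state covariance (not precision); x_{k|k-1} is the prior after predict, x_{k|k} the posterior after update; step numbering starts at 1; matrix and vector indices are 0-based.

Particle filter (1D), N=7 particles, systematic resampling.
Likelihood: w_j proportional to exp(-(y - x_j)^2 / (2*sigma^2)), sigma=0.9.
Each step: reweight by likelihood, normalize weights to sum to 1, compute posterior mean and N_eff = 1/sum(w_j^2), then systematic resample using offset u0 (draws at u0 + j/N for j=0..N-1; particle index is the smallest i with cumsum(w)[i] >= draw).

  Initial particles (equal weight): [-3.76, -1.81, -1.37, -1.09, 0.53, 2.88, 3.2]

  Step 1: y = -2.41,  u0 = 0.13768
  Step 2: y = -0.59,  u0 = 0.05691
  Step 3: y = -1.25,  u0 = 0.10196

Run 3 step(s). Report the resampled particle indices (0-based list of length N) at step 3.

step 1: w=[0.1636, 0.4036, 0.2585, 0.1719, 0.0024, 0.0000, 0.0000]  mean=-1.8859  Neff=3.4965  idx=[0, 1, 1, 1, 2, 3, 3]
step 2: w=[0.0006, 0.1108, 0.1108, 0.1108, 0.1908, 0.2381, 0.2381]  mean=-1.3843  Neff=5.3589  idx=[1, 2, 4, 4, 5, 6, 6]
step 3: w=[0.1252, 0.1252, 0.1506, 0.1506, 0.1495, 0.1495, 0.1495]  mean=-1.3546  Neff=6.9573  idx=[0, 1, 2, 3, 4, 5, 6]

resampled_idx = [0, 1, 2, 3, 4, 5, 6]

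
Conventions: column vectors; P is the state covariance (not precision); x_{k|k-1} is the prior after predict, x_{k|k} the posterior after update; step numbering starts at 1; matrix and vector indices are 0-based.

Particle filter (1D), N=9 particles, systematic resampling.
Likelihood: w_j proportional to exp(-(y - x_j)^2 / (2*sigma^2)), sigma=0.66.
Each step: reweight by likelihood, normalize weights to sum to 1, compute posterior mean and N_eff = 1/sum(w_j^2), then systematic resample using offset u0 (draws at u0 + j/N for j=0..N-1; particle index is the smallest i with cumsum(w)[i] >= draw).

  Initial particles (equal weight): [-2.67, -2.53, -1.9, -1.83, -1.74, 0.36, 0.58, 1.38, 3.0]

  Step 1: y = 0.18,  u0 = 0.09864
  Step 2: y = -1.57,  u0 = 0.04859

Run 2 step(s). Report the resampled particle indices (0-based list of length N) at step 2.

step 1: w=[0.0000, 0.0001, 0.0035, 0.0048, 0.0072, 0.4773, 0.4122, 0.0949, 0.0001]  mean=0.5137  Neff=2.4582  idx=[5, 5, 5, 5, 6, 6, 6, 6, 7]
step 2: w=[0.1841, 0.1841, 0.1841, 0.1841, 0.0657, 0.0657, 0.0657, 0.0657, 0.0006]  mean=0.4185  Neff=6.5405  idx=[0, 0, 1, 2, 2, 3, 3, 5, 7]

resampled_idx = [0, 0, 1, 2, 2, 3, 3, 5, 7]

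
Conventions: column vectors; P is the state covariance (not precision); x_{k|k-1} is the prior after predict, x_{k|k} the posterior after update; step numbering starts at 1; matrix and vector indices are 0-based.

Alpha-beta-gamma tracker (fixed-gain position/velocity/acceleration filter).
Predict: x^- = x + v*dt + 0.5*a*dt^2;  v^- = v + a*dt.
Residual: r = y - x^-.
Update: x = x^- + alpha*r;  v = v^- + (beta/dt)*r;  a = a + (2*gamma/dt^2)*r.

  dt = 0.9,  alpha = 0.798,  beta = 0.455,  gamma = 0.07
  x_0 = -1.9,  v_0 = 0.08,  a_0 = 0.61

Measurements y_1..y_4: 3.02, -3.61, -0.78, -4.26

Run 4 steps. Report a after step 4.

a_post = -0.5071

step 1: x_pred=-1.5809  r=4.6010  x^+=2.0906  v^+=2.9550  a^+=1.4052
step 2: x_pred=5.3193  r=-8.9293  x^+=-1.8063  v^+=-0.2945  a^+=-0.1381
step 3: x_pred=-2.1273  r=1.3473  x^+=-1.0521  v^+=0.2623  a^+=0.0948
step 4: x_pred=-0.7777  r=-3.4823  x^+=-3.5566  v^+=-1.4129  a^+=-0.5071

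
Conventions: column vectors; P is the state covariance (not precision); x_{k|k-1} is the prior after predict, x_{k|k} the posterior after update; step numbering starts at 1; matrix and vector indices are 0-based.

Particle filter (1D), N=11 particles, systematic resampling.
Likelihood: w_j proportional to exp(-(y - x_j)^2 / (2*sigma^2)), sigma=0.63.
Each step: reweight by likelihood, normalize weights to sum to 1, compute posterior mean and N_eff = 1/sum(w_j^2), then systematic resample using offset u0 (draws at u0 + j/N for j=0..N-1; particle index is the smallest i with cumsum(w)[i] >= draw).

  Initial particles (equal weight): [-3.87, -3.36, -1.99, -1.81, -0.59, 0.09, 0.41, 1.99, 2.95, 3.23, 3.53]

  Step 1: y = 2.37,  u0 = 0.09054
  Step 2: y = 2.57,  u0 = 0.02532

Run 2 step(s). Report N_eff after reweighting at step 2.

N_eff = 10.4825

step 1: w=[0.0000, 0.0000, 0.0000, 0.0000, 0.0000, 0.0007, 0.0038, 0.4018, 0.3154, 0.1898, 0.0885]  mean=2.6571  Neff=3.2809  idx=[7, 7, 7, 7, 8, 8, 8, 9, 9, 9, 10]
step 2: w=[0.0913, 0.0913, 0.0913, 0.0913, 0.1163, 0.1163, 0.1163, 0.0806, 0.0806, 0.0806, 0.0437]  mean=2.6923  Neff=10.4825  idx=[0, 1, 2, 3, 4, 4, 5, 6, 7, 8, 9]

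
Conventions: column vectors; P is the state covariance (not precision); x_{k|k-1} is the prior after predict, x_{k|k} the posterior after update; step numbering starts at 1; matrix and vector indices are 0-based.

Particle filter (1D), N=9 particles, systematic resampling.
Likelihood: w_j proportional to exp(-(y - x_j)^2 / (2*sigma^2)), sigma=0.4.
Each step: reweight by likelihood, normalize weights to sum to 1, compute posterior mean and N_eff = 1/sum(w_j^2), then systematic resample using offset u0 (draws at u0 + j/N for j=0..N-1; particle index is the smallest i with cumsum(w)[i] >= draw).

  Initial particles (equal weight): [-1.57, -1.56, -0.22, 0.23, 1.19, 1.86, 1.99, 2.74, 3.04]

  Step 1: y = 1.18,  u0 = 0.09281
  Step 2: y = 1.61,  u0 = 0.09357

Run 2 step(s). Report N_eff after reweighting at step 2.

step 1: w=[0.0000, 0.0000, 0.0015, 0.0418, 0.7008, 0.1653, 0.0902, 0.0003, 0.0000]  mean=1.3312  Neff=1.8926  idx=[4, 4, 4, 4, 4, 4, 5, 5, 6]
step 2: w=[0.1004, 0.1004, 0.1004, 0.1004, 0.1004, 0.1004, 0.1433, 0.1433, 0.1110]  mean=1.4708  Neff=8.7816  idx=[0, 2, 3, 4, 5, 6, 7, 7, 8]

N_eff = 8.7816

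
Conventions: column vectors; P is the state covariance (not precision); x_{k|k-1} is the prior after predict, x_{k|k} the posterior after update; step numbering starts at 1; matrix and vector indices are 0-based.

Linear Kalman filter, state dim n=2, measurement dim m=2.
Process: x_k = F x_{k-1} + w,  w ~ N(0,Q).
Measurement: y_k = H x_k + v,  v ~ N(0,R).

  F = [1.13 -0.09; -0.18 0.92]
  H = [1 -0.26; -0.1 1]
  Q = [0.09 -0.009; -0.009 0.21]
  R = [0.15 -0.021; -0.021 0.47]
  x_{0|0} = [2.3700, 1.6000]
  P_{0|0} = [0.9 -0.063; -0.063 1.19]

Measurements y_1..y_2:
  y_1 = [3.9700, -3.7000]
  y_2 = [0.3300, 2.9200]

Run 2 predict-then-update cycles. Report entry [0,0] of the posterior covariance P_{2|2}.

P_post[0,0] = 0.1015

step 1: x^-=[2.5341, 1.0454]  P^-=[1.2617 -0.3571; -0.3571 1.2672]  S=[1.6830 -0.8430; -0.8430 1.8213]  K=[0.8747 0.1395; -0.0646 0.6855]  nu=[1.7077, -4.4920]  x^+=[3.4010, -2.1442]  P^+=[0.1443 0.0616; 0.0616 0.3297]
step 2: x^-=[4.0361, -2.5848]  P^-=[0.2644 -0.0006; -0.0006 0.4733]  S=[0.4467 -0.1711; -0.1711 0.9461]  K=[0.6246 0.0844; -0.0915 0.4838]  nu=[-4.3782, 5.9085]  x^+=[1.8004, 0.6743]  P^+=[0.1015 0.0367; 0.0367 0.2330]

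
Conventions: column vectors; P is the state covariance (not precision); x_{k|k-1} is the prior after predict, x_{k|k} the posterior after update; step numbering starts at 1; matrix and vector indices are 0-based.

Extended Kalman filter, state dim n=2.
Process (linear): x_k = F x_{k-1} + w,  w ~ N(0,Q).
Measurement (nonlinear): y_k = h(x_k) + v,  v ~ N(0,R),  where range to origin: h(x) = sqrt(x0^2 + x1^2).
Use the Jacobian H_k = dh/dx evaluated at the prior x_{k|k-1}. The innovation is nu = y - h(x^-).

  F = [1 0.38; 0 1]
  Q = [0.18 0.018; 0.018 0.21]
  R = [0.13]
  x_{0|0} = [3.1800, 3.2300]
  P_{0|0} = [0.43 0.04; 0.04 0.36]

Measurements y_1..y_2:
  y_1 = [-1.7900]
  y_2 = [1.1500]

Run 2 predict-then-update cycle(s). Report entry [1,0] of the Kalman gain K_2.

K[1,0] = -0.5040

step 1: x^-=[4.4074, 3.2300]  P^-=[0.6924 0.1948; 0.1948 0.5700]  H_jac=[0.8066 0.5911]  S=[0.9654]  K=[0.6978; 0.5118]  nu=[-7.2543]  x^+=[-0.6545, -0.4826]  P^+=[0.2223 -0.1499; -0.1499 0.3172]
step 2: x^-=[-0.8378, -0.4826]  P^-=[0.3342 -0.0114; -0.0114 0.5272]  H_jac=[-0.8665 -0.4991]  S=[0.5024]  K=[-0.5651; -0.5040]  nu=[0.1831]  x^+=[-0.9413, -0.5749]  P^+=[0.1738 -0.1545; -0.1545 0.3995]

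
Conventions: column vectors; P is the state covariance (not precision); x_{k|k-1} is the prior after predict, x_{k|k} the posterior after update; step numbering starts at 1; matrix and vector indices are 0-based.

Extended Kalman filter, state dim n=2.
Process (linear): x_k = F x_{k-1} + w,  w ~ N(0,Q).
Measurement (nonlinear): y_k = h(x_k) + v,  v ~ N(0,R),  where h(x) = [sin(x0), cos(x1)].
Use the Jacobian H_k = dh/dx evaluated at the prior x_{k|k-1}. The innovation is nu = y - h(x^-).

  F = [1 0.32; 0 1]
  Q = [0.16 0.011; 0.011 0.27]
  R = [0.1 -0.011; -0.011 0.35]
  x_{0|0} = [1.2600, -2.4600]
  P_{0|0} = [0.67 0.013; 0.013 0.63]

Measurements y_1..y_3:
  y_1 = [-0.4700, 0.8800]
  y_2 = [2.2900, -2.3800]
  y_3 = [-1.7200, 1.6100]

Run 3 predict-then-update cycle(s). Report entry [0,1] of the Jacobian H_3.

H_jac[0,1] = 0.0000

step 1: x^-=[0.4728, -2.4600]  P^-=[0.9028 0.2256; 0.2256 0.9000]  H_jac=[0.8903 0.0000; 0.0000 0.6300]  S=[0.8156 0.1155; 0.1155 0.7072]  K=[0.9797 0.0409; 0.1358 0.7796]  nu=[-0.9254, 1.6566]  x^+=[-0.3660, -1.2943]  P^+=[0.1095 0.0056; 0.0056 0.4307]
step 2: x^-=[-0.7802, -1.2943]  P^-=[0.3172 0.1544; 0.1544 0.7007]  H_jac=[0.7108 0.0000; 0.0000 0.9620]  S=[0.2603 0.0946; 0.0946 0.9985]  K=[0.8412 0.0691; 0.1827 0.6578]  nu=[2.9934, -2.6530]  x^+=[1.5547, -2.4926]  P^+=[0.1173 0.0155; 0.0155 0.2372]
step 3: x^-=[0.7570, -2.4926]  P^-=[0.3115 0.1024; 0.1024 0.5072]  H_jac=[0.7269 0.0000; 0.0000 0.6044]  S=[0.2646 0.0340; 0.0340 0.5353]  K=[0.8478 0.0618; 0.2095 0.5594]  nu=[-2.4068, 2.4067]  x^+=[-1.1348, -1.6506]  P^+=[0.1157 0.0204; 0.0204 0.3201]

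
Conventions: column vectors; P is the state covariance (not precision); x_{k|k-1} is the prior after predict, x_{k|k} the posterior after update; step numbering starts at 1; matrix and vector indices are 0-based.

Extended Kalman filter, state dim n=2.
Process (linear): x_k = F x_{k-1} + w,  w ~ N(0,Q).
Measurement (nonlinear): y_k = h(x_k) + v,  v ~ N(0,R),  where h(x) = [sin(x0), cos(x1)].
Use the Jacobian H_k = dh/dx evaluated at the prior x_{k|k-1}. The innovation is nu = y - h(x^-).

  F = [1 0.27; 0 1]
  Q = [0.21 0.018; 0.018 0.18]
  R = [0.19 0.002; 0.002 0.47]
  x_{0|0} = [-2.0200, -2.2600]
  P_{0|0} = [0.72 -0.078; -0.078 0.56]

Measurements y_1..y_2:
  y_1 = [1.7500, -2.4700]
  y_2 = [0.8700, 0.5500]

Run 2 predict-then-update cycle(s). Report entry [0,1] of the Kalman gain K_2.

K[0,1] = -0.0379

step 1: x^-=[-2.6302, -2.2600]  P^-=[0.9287 0.0912; 0.0912 0.7400]  H_jac=[-0.8721 0.0000; 0.0000 0.7718]  S=[0.8963 -0.0594; -0.0594 0.9107]  K=[-0.9024 0.0184; -0.0474 0.6240]  nu=[2.2394, -1.8341]  x^+=[-4.6848, -3.5106]  P^+=[0.1966 0.0089; 0.0089 0.3799]
step 2: x^-=[-5.6327, -3.5106]  P^-=[0.4391 0.1295; 0.1295 0.5599]  H_jac=[0.7958 0.0000; 0.0000 -0.3607]  S=[0.4681 -0.0352; -0.0352 0.5428]  K=[0.7437 -0.0379; 0.1931 -0.3595]  nu=[0.2644, 1.4827]  x^+=[-5.4922, -3.9925]  P^+=[0.1775 0.0452; 0.0452 0.4674]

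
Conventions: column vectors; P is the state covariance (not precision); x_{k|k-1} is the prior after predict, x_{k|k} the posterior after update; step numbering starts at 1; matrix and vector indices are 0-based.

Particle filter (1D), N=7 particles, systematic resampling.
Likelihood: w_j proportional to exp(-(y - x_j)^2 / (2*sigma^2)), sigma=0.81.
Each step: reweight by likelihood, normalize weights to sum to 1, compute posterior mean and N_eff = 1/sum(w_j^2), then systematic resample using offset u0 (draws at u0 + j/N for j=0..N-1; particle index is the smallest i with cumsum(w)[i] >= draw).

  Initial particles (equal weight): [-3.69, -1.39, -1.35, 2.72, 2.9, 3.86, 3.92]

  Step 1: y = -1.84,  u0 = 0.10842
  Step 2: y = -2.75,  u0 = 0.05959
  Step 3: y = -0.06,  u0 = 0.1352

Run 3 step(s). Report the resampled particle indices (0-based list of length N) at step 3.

step 1: w=[0.0418, 0.4860, 0.4722, 0.0000, 0.0000, 0.0000, 0.0000]  mean=-1.4672  Neff=2.1695  idx=[1, 1, 1, 2, 2, 2, 2]
step 2: w=[0.1498, 0.1498, 0.1498, 0.1377, 0.1377, 0.1377, 0.1377]  mean=-1.3680  Neff=6.9878  idx=[0, 1, 2, 3, 4, 5, 6]
step 3: w=[0.1364, 0.1364, 0.1364, 0.1477, 0.1477, 0.1477, 0.1477]  mean=-1.3664  Neff=6.9892  idx=[0, 2, 3, 4, 5, 5, 6]

resampled_idx = [0, 2, 3, 4, 5, 5, 6]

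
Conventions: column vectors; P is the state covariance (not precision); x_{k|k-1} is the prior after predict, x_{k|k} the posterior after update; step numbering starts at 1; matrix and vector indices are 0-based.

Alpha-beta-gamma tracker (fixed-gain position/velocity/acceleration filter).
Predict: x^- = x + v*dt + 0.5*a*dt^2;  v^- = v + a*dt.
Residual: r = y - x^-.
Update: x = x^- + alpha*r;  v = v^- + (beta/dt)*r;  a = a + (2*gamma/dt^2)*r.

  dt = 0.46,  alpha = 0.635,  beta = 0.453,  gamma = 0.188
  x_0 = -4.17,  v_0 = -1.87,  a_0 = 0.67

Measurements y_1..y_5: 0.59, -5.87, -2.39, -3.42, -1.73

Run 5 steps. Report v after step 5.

v_post = -0.6489

step 1: x_pred=-4.9593  r=5.5493  x^+=-1.4355  v^+=3.9031  a^+=10.5308
step 2: x_pred=1.4741  r=-7.3441  x^+=-3.1894  v^+=1.5149  a^+=-2.5192
step 3: x_pred=-2.7591  r=0.3691  x^+=-2.5247  v^+=0.7196  a^+=-1.8633
step 4: x_pred=-2.3909  r=-1.0291  x^+=-3.0444  v^+=-1.1511  a^+=-3.6921
step 5: x_pred=-3.9645  r=2.2345  x^+=-2.5456  v^+=-0.6489  a^+=0.2784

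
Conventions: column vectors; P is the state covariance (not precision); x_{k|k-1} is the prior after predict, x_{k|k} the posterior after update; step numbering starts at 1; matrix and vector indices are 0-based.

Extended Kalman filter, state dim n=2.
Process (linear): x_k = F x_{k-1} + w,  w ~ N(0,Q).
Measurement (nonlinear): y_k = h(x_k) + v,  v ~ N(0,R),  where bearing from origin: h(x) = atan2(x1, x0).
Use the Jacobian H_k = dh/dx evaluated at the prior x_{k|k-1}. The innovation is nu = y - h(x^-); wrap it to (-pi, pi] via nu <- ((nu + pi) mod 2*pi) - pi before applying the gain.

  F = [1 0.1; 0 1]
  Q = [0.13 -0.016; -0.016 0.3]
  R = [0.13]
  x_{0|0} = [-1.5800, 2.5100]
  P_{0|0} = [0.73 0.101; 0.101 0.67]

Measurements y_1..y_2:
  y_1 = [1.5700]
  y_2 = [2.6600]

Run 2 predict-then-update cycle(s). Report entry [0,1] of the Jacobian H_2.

step 1: x^-=[-1.3290, 2.5100]  P^-=[0.8869 0.1520; 0.1520 0.9700]  H_jac=[-0.3112 -0.1648]  S=[0.2578]  K=[-1.1677; -0.8034]  nu=[-0.4878]  x^+=[-0.7595, 2.9019]  P^+=[0.5354 -0.0898; -0.0898 0.8036]
step 2: x^-=[-0.4693, 2.9019]  P^-=[0.6555 -0.0255; -0.0255 1.1036]  H_jac=[-0.3358 -0.0543]  S=[0.2062]  K=[-1.0606; -0.2491]  nu=[0.9289]  x^+=[-1.4544, 2.6705]  P^+=[0.4235 -0.0800; -0.0800 1.0908]

H_jac[0,1] = -0.0543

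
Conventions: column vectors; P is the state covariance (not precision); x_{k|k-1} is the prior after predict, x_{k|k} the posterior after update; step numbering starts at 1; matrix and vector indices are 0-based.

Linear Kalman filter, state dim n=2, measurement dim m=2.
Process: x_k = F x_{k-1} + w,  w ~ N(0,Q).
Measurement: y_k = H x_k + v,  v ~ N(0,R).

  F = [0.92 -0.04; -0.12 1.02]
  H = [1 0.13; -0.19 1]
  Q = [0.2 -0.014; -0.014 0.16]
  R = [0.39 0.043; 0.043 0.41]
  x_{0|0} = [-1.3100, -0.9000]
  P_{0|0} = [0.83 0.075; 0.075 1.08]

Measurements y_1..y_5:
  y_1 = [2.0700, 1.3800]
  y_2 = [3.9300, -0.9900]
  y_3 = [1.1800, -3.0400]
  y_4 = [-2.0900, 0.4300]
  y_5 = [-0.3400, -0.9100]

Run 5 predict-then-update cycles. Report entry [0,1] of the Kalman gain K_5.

K[0,1] = -0.1227

step 1: x^-=[-1.1692, -0.7608]  P^-=[0.8987 -0.0790; -0.0790 1.2772]  S=[1.2898 -0.0387; -0.0387 1.7497]  K=[0.6850 -0.1276; 0.0898 0.7405]  nu=[3.3381, 1.9187]  x^+=[0.8727, 0.9596]  P^+=[0.2583 0.0262; 0.0262 0.3125]
step 2: x^-=[0.7645, 0.8741]  P^-=[0.4172 -0.0305; -0.0305 0.4824]  S=[0.8074 -0.0033; -0.0033 0.9190]  K=[0.5113 -0.1176; 0.0421 0.5313]  nu=[3.0519, -1.7188]  x^+=[2.5270, 0.0891]  P^+=[0.1930 0.0104; 0.0104 0.2216]
step 3: x^-=[2.3213, -0.2123]  P^-=[0.3629 -0.0345; -0.0345 0.3908]  S=[0.7506 -0.0088; -0.0088 0.8270]  K=[0.4762 -0.1200; 0.0274 0.4808]  nu=[-1.1137, -2.3866]  x^+=[2.0775, -1.3902]  P^+=[0.1798 0.0054; 0.0054 0.1993]
step 4: x^-=[1.9669, -1.6673]  P^-=[0.3521 -0.0369; -0.0369 0.3686]  S=[0.7388 -0.0119; -0.0119 0.8054]  K=[0.4682 -0.1219; 0.0225 0.4668]  nu=[-3.8401, 2.4710]  x^+=[-0.1322, -0.6004]  P^+=[0.1769 0.0038; 0.0038 0.1931]
step 5: x^-=[-0.0977, -0.5965]  P^-=[0.3497 -0.0379; -0.0379 0.3625]  S=[0.7360 -0.0133; -0.0133 0.7995]  K=[0.4663 -0.1227; 0.0209 0.4627]  nu=[-0.1648, -0.3320]  x^+=[-0.1337, -0.7536]  P^+=[0.1762 0.0032; 0.0032 0.1912]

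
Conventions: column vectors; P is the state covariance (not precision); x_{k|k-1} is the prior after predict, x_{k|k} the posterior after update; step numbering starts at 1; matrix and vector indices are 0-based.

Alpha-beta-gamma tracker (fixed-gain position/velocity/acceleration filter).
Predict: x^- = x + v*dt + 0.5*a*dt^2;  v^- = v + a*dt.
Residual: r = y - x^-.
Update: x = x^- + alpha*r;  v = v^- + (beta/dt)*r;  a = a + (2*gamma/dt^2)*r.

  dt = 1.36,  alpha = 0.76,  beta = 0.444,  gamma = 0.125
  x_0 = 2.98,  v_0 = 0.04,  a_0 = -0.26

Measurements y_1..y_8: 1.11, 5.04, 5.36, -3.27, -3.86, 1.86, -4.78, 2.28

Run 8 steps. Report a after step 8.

step 1: x_pred=2.7940  r=-1.6840  x^+=1.5141  v^+=-0.8634  a^+=-0.4876
step 2: x_pred=-0.1110  r=5.1510  x^+=3.8038  v^+=0.1551  a^+=0.2086
step 3: x_pred=4.2077  r=1.1523  x^+=5.0834  v^+=0.8150  a^+=0.3644
step 4: x_pred=6.5289  r=-9.7989  x^+=-0.9183  v^+=-1.8885  a^+=-0.9601
step 5: x_pred=-4.3745  r=0.5145  x^+=-3.9835  v^+=-3.0262  a^+=-0.8906
step 6: x_pred=-8.9227  r=10.7827  x^+=-0.7279  v^+=-0.7171  a^+=0.5669
step 7: x_pred=-1.1789  r=-3.6011  x^+=-3.9157  v^+=-1.1218  a^+=0.0801
step 8: x_pred=-5.3673  r=7.6473  x^+=0.4446  v^+=1.4838  a^+=1.1138

a_post = 1.1138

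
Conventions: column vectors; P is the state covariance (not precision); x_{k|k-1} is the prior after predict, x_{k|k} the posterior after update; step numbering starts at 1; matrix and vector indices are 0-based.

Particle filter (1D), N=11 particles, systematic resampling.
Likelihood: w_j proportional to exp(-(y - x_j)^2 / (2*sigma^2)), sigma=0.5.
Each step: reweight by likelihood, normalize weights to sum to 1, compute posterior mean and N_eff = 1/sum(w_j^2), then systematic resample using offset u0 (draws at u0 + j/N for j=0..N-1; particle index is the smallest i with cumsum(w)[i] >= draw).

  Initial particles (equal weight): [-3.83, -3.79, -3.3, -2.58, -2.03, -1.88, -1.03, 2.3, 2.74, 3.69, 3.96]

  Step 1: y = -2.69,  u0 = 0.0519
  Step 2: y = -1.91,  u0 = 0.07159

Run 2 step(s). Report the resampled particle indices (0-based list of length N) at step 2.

step 1: w=[0.0322, 0.0386, 0.2060, 0.4233, 0.1814, 0.1167, 0.0018, 0.0000, 0.0000, 0.0000, 0.0000]  mean=-2.6310  Neff=3.6946  idx=[1, 2, 2, 3, 3, 3, 3, 3, 4, 4, 5]
step 2: w=[0.0002, 0.0042, 0.0042, 0.0811, 0.0811, 0.0811, 0.0811, 0.0811, 0.1935, 0.1935, 0.1988]  mean=-2.2342  Neff=6.7868  idx=[3, 4, 6, 7, 8, 8, 9, 9, 9, 10, 10]

resampled_idx = [3, 4, 6, 7, 8, 8, 9, 9, 9, 10, 10]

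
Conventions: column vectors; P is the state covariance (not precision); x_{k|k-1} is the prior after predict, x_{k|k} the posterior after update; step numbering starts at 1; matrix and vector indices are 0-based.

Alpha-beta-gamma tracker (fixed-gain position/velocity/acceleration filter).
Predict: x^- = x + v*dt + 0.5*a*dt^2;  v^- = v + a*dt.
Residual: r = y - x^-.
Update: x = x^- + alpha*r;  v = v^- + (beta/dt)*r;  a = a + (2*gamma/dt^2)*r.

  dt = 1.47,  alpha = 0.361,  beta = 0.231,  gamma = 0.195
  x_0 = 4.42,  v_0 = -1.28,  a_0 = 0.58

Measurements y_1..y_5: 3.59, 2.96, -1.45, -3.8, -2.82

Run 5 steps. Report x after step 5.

x_post = -3.3701

step 1: x_pred=3.1651  r=0.4249  x^+=3.3185  v^+=-0.3606  a^+=0.6567
step 2: x_pred=3.4979  r=-0.5379  x^+=3.3037  v^+=0.5202  a^+=0.5596
step 3: x_pred=4.6730  r=-6.1230  x^+=2.4626  v^+=0.3806  a^+=-0.5455
step 4: x_pred=2.4328  r=-6.2328  x^+=0.1828  v^+=-1.4006  a^+=-1.6704
step 5: x_pred=-3.6809  r=0.8609  x^+=-3.3701  v^+=-3.7208  a^+=-1.5150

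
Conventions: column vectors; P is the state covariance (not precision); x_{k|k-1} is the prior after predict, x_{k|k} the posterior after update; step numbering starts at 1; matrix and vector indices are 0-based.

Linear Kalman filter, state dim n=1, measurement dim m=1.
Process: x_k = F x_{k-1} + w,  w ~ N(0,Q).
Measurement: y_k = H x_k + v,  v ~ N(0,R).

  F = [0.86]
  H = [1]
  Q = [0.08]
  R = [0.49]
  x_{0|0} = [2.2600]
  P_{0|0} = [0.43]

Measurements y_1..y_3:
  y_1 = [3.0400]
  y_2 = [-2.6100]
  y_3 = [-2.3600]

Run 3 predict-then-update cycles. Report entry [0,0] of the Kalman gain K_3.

K[0,0] = 0.2898

step 1: x^-=[1.9436]  P^-=[0.3980]  S=[0.8880]  K=[0.4482]  nu=[1.0964]  x^+=[2.4350]  P^+=[0.2196]
step 2: x^-=[2.0941]  P^-=[0.2424]  S=[0.7324]  K=[0.3310]  nu=[-4.7041]  x^+=[0.5371]  P^+=[0.1622]
step 3: x^-=[0.4619]  P^-=[0.2000]  S=[0.6900]  K=[0.2898]  nu=[-2.8219]  x^+=[-0.3559]  P^+=[0.1420]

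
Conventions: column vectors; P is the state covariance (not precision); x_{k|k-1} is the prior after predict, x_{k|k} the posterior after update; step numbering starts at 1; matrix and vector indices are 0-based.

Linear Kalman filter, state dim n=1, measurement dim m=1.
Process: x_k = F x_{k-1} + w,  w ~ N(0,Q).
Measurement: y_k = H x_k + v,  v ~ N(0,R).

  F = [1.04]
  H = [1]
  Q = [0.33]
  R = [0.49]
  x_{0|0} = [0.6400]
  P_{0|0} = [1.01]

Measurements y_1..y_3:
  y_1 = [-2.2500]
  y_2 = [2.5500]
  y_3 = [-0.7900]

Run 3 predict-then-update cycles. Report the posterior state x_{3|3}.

x_post = [-0.0500]

step 1: x^-=[0.6656]  P^-=[1.4224]  S=[1.9124]  K=[0.7438]  nu=[-2.9156]  x^+=[-1.5030]  P^+=[0.3645]
step 2: x^-=[-1.5631]  P^-=[0.7242]  S=[1.2142]  K=[0.5964]  nu=[4.1131]  x^+=[0.8901]  P^+=[0.2923]
step 3: x^-=[0.9257]  P^-=[0.6461]  S=[1.1361]  K=[0.5687]  nu=[-1.7157]  x^+=[-0.0500]  P^+=[0.2787]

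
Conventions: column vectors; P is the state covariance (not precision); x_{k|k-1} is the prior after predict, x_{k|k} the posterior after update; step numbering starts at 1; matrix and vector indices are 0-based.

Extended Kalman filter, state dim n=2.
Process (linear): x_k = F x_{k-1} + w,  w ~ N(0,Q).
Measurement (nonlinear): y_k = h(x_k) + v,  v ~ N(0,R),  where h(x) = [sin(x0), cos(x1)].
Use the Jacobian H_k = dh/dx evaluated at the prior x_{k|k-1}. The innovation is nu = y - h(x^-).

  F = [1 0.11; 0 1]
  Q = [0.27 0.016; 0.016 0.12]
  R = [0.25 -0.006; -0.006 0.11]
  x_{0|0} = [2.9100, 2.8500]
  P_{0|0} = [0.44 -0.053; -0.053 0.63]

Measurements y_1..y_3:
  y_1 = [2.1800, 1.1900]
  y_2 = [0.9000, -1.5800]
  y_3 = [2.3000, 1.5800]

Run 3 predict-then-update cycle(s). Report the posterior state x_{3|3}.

x_post = [0.9574, 0.1027]

step 1: x^-=[3.2235, 2.8500]  P^-=[0.7060 0.0323; 0.0323 0.7500]  H_jac=[-0.9966 0.0000; 0.0000 -0.2875]  S=[0.9512 0.0033; 0.0033 0.1720]  K=[-0.7395 -0.0400; -0.0296 -1.2531]  nu=[2.2618, 2.1478]  x^+=[1.4649, 0.0918]  P^+=[0.1853 -0.0001; -0.0001 0.4789]
step 2: x^-=[1.4750, 0.0918]  P^-=[0.4610 0.0685; 0.0685 0.5989]  H_jac=[0.0956 0.0000; 0.0000 -0.0916]  S=[0.2542 -0.0066; -0.0066 0.1150]  K=[0.1723 -0.0447; 0.0134 -0.4762]  nu=[-0.0954, -2.5758]  x^+=[1.5737, 1.3172]  P^+=[0.4532 0.0650; 0.0650 0.5726]
step 3: x^-=[1.7186, 1.3172]  P^-=[0.7444 0.1440; 0.1440 0.6926]  H_jac=[-0.1473 0.0000; 0.0000 -0.9680]  S=[0.2662 0.0145; 0.0145 0.7590]  K=[-0.4024 -0.1759; -0.0315 -0.8827]  nu=[1.3109, 1.3291]  x^+=[0.9574, 0.1027]  P^+=[0.6757 0.0175; 0.0175 0.1001]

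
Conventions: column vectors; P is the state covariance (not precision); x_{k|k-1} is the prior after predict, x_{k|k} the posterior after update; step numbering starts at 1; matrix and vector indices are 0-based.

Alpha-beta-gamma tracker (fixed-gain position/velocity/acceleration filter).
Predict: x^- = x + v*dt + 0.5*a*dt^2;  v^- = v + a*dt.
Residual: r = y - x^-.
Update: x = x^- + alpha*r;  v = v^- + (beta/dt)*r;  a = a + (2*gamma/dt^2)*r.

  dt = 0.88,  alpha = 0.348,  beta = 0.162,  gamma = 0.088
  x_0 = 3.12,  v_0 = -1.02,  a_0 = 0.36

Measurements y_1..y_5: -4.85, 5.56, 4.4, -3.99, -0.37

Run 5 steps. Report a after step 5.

a_post = 0.4378

step 1: x_pred=2.3618  r=-7.2118  x^+=-0.1479  v^+=-2.0308  a^+=-1.2790
step 2: x_pred=-2.4303  r=7.9903  x^+=0.3503  v^+=-1.6854  a^+=0.5369
step 3: x_pred=-0.9250  r=5.3250  x^+=0.9281  v^+=-0.2327  a^+=1.7471
step 4: x_pred=1.3999  r=-5.3899  x^+=-0.4758  v^+=0.3126  a^+=0.5222
step 5: x_pred=0.0015  r=-0.3715  x^+=-0.1278  v^+=0.7037  a^+=0.4378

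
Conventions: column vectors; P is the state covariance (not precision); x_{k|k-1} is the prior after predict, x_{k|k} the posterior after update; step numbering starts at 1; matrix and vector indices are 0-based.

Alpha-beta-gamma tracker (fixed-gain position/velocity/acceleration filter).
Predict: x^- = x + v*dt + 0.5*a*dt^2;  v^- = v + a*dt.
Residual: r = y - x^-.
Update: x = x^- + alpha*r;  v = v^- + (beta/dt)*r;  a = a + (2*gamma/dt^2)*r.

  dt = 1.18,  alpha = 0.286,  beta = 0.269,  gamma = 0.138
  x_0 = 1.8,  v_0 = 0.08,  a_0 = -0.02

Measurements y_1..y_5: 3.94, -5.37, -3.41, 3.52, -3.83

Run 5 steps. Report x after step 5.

x_post = -6.0643

step 1: x_pred=1.8805  r=2.0595  x^+=2.4695  v^+=0.5259  a^+=0.3882
step 2: x_pred=3.3604  r=-8.7304  x^+=0.8635  v^+=-1.0062  a^+=-1.3423
step 3: x_pred=-1.2583  r=-2.1517  x^+=-1.8737  v^+=-3.0806  a^+=-1.7688
step 4: x_pred=-6.7403  r=10.2603  x^+=-3.8058  v^+=-2.8288  a^+=0.2650
step 5: x_pred=-6.9593  r=3.1293  x^+=-6.0643  v^+=-1.8027  a^+=0.8853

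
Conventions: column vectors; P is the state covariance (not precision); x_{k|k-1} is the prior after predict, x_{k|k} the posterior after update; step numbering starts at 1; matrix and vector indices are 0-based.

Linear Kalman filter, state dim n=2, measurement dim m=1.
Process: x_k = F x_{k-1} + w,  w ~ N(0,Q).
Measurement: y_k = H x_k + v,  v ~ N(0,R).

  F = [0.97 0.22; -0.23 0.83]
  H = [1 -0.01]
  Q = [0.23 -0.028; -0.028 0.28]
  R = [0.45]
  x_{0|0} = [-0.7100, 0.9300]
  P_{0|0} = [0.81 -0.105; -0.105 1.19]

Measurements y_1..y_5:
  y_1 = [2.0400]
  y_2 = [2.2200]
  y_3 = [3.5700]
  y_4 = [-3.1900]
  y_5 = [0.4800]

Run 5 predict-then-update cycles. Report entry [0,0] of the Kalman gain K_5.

step 1: x^-=[-0.4841, 0.9352]  P^-=[1.0049 -0.0706; -0.0706 1.1827]  S=[1.4564]  K=[0.6905; -0.0566]  nu=[2.5335]  x^+=[1.2652, 0.7918]  P^+=[0.3106 -0.0137; -0.0137 1.1781]
step 2: x^-=[1.4014, 0.3662]  P^-=[0.5734 0.1075; 0.1075 1.1132]  S=[1.0213]  K=[0.5603; 0.0943]  nu=[0.8223]  x^+=[1.8621, 0.4437]  P^+=[0.2527 0.0535; 0.0535 1.1041]
step 3: x^-=[1.9039, -0.0600]  P^-=[0.5440 0.1576; 0.1576 1.0336]  S=[0.9910]  K=[0.5474; 0.1486]  nu=[1.6655]  x^+=[2.8156, 0.1875]  P^+=[0.2471 0.0770; 0.0770 1.0117]
step 4: x^-=[2.7724, -0.4919]  P^-=[0.5443 0.1597; 0.1597 0.9606]  S=[0.9912]  K=[0.5475; 0.1514]  nu=[-5.9673]  x^+=[-0.4949, -1.3955]  P^+=[0.2472 0.0775; 0.0775 0.9379]
step 5: x^-=[-0.7871, -1.0445]  P^-=[0.5410 0.1466; 0.1466 0.9096]  S=[0.9882]  K=[0.5460; 0.1392]  nu=[1.2566]  x^+=[-0.1009, -0.8696]  P^+=[0.2464 0.0715; 0.0715 0.8905]

K[0,0] = 0.5460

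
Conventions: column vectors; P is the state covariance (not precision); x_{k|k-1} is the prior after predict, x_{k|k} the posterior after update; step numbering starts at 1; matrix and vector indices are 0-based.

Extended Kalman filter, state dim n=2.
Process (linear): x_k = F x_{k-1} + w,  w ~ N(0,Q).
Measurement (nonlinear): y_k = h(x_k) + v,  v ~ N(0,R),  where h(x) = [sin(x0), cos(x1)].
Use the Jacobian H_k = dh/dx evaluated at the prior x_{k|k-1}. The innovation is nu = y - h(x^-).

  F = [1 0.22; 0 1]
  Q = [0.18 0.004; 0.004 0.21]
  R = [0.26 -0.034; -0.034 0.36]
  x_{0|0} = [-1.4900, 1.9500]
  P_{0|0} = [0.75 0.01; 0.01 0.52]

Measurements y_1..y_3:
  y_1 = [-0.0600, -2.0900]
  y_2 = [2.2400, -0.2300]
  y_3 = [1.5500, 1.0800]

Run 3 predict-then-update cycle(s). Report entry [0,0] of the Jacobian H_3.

step 1: x^-=[-1.0610, 1.9500]  P^-=[0.9596 0.1284; 0.1284 0.7300]  H_jac=[0.4880 0.0000; 0.0000 -0.9290]  S=[0.4885 -0.0922; -0.0922 0.9900]  K=[0.9526 -0.0318; -0.0011 -0.6851]  nu=[0.8128, -1.7198]  x^+=[-0.2321, 3.1274]  P^+=[0.5097 0.0472; 0.0472 0.2655]
step 2: x^-=[0.4559, 3.1274]  P^-=[0.7233 0.1096; 0.1096 0.4755]  H_jac=[0.8978 0.0000; 0.0000 -0.0142]  S=[0.8431 -0.0354; -0.0354 0.3601]  K=[0.7733 0.0717; 0.1164 -0.0073]  nu=[1.7997, 0.7699]  x^+=[1.9029, 3.3313]  P^+=[0.2212 0.0340; 0.0340 0.4640]
step 3: x^-=[2.6357, 3.3313]  P^-=[0.4386 0.1401; 0.1401 0.6740]  H_jac=[-0.8748 0.0000; 0.0000 0.1885]  S=[0.5956 -0.0571; -0.0571 0.3840]  K=[-0.6468 -0.0274; -0.1765 0.3047]  nu=[1.0654, 2.0621]  x^+=[1.8901, 3.7716]  P^+=[0.1912 0.0643; 0.0643 0.6136]

H_jac[0,0] = -0.8748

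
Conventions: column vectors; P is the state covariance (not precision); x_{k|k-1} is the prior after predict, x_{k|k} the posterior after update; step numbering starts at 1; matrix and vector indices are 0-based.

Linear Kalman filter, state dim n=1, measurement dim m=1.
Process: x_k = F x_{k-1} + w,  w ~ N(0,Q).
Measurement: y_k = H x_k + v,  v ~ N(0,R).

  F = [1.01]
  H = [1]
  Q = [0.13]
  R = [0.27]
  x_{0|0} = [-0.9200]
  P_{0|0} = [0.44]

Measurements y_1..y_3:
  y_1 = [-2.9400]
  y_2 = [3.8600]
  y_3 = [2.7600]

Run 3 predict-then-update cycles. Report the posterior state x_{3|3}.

x_post = [1.9091]

step 1: x^-=[-0.9292]  P^-=[0.5788]  S=[0.8488]  K=[0.6819]  nu=[-2.0108]  x^+=[-2.3004]  P^+=[0.1841]
step 2: x^-=[-2.3234]  P^-=[0.3178]  S=[0.5878]  K=[0.5407]  nu=[6.1834]  x^+=[1.0198]  P^+=[0.1460]
step 3: x^-=[1.0300]  P^-=[0.2789]  S=[0.5489]  K=[0.5081]  nu=[1.7300]  x^+=[1.9091]  P^+=[0.1372]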